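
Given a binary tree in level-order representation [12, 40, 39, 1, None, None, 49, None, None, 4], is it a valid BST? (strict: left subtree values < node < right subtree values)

Level-order array: [12, 40, 39, 1, None, None, 49, None, None, 4]
Validate using subtree bounds (lo, hi): at each node, require lo < value < hi,
then recurse left with hi=value and right with lo=value.
Preorder trace (stopping at first violation):
  at node 12 with bounds (-inf, +inf): OK
  at node 40 with bounds (-inf, 12): VIOLATION
Node 40 violates its bound: not (-inf < 40 < 12).
Result: Not a valid BST


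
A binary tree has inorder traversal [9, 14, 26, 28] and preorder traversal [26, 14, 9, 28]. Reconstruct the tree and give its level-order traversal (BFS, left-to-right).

Inorder:  [9, 14, 26, 28]
Preorder: [26, 14, 9, 28]
Algorithm: preorder visits root first, so consume preorder in order;
for each root, split the current inorder slice at that value into
left-subtree inorder and right-subtree inorder, then recurse.
Recursive splits:
  root=26; inorder splits into left=[9, 14], right=[28]
  root=14; inorder splits into left=[9], right=[]
  root=9; inorder splits into left=[], right=[]
  root=28; inorder splits into left=[], right=[]
Reconstructed level-order: [26, 14, 28, 9]


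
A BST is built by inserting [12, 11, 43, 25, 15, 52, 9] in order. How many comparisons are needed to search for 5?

Search path for 5: 12 -> 11 -> 9
Found: False
Comparisons: 3


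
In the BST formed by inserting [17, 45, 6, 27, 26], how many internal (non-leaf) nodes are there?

Tree built from: [17, 45, 6, 27, 26]
Tree (level-order array): [17, 6, 45, None, None, 27, None, 26]
Rule: An internal node has at least one child.
Per-node child counts:
  node 17: 2 child(ren)
  node 6: 0 child(ren)
  node 45: 1 child(ren)
  node 27: 1 child(ren)
  node 26: 0 child(ren)
Matching nodes: [17, 45, 27]
Count of internal (non-leaf) nodes: 3


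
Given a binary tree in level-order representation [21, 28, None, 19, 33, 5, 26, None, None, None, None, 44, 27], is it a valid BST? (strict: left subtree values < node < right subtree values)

Level-order array: [21, 28, None, 19, 33, 5, 26, None, None, None, None, 44, 27]
Validate using subtree bounds (lo, hi): at each node, require lo < value < hi,
then recurse left with hi=value and right with lo=value.
Preorder trace (stopping at first violation):
  at node 21 with bounds (-inf, +inf): OK
  at node 28 with bounds (-inf, 21): VIOLATION
Node 28 violates its bound: not (-inf < 28 < 21).
Result: Not a valid BST


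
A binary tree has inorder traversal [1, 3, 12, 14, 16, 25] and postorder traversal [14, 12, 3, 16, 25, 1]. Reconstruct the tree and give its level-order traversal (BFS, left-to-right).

Inorder:   [1, 3, 12, 14, 16, 25]
Postorder: [14, 12, 3, 16, 25, 1]
Algorithm: postorder visits root last, so walk postorder right-to-left;
each value is the root of the current inorder slice — split it at that
value, recurse on the right subtree first, then the left.
Recursive splits:
  root=1; inorder splits into left=[], right=[3, 12, 14, 16, 25]
  root=25; inorder splits into left=[3, 12, 14, 16], right=[]
  root=16; inorder splits into left=[3, 12, 14], right=[]
  root=3; inorder splits into left=[], right=[12, 14]
  root=12; inorder splits into left=[], right=[14]
  root=14; inorder splits into left=[], right=[]
Reconstructed level-order: [1, 25, 16, 3, 12, 14]


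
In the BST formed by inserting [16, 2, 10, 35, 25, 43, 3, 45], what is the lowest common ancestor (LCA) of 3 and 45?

Tree insertion order: [16, 2, 10, 35, 25, 43, 3, 45]
Tree (level-order array): [16, 2, 35, None, 10, 25, 43, 3, None, None, None, None, 45]
In a BST, the LCA of p=3, q=45 is the first node v on the
root-to-leaf path with p <= v <= q (go left if both < v, right if both > v).
Walk from root:
  at 16: 3 <= 16 <= 45, this is the LCA
LCA = 16


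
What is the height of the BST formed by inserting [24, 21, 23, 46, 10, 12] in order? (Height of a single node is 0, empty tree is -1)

Insertion order: [24, 21, 23, 46, 10, 12]
Tree (level-order array): [24, 21, 46, 10, 23, None, None, None, 12]
Compute height bottom-up (empty subtree = -1):
  height(12) = 1 + max(-1, -1) = 0
  height(10) = 1 + max(-1, 0) = 1
  height(23) = 1 + max(-1, -1) = 0
  height(21) = 1 + max(1, 0) = 2
  height(46) = 1 + max(-1, -1) = 0
  height(24) = 1 + max(2, 0) = 3
Height = 3


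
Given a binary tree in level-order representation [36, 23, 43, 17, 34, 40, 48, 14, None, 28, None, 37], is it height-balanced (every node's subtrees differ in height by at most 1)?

Tree (level-order array): [36, 23, 43, 17, 34, 40, 48, 14, None, 28, None, 37]
Definition: a tree is height-balanced if, at every node, |h(left) - h(right)| <= 1 (empty subtree has height -1).
Bottom-up per-node check:
  node 14: h_left=-1, h_right=-1, diff=0 [OK], height=0
  node 17: h_left=0, h_right=-1, diff=1 [OK], height=1
  node 28: h_left=-1, h_right=-1, diff=0 [OK], height=0
  node 34: h_left=0, h_right=-1, diff=1 [OK], height=1
  node 23: h_left=1, h_right=1, diff=0 [OK], height=2
  node 37: h_left=-1, h_right=-1, diff=0 [OK], height=0
  node 40: h_left=0, h_right=-1, diff=1 [OK], height=1
  node 48: h_left=-1, h_right=-1, diff=0 [OK], height=0
  node 43: h_left=1, h_right=0, diff=1 [OK], height=2
  node 36: h_left=2, h_right=2, diff=0 [OK], height=3
All nodes satisfy the balance condition.
Result: Balanced


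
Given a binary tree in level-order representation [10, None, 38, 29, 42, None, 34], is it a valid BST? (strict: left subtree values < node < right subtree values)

Level-order array: [10, None, 38, 29, 42, None, 34]
Validate using subtree bounds (lo, hi): at each node, require lo < value < hi,
then recurse left with hi=value and right with lo=value.
Preorder trace (stopping at first violation):
  at node 10 with bounds (-inf, +inf): OK
  at node 38 with bounds (10, +inf): OK
  at node 29 with bounds (10, 38): OK
  at node 34 with bounds (29, 38): OK
  at node 42 with bounds (38, +inf): OK
No violation found at any node.
Result: Valid BST


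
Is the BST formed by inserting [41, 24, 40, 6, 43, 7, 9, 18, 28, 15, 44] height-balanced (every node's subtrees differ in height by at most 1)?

Tree (level-order array): [41, 24, 43, 6, 40, None, 44, None, 7, 28, None, None, None, None, 9, None, None, None, 18, 15]
Definition: a tree is height-balanced if, at every node, |h(left) - h(right)| <= 1 (empty subtree has height -1).
Bottom-up per-node check:
  node 15: h_left=-1, h_right=-1, diff=0 [OK], height=0
  node 18: h_left=0, h_right=-1, diff=1 [OK], height=1
  node 9: h_left=-1, h_right=1, diff=2 [FAIL (|-1-1|=2 > 1)], height=2
  node 7: h_left=-1, h_right=2, diff=3 [FAIL (|-1-2|=3 > 1)], height=3
  node 6: h_left=-1, h_right=3, diff=4 [FAIL (|-1-3|=4 > 1)], height=4
  node 28: h_left=-1, h_right=-1, diff=0 [OK], height=0
  node 40: h_left=0, h_right=-1, diff=1 [OK], height=1
  node 24: h_left=4, h_right=1, diff=3 [FAIL (|4-1|=3 > 1)], height=5
  node 44: h_left=-1, h_right=-1, diff=0 [OK], height=0
  node 43: h_left=-1, h_right=0, diff=1 [OK], height=1
  node 41: h_left=5, h_right=1, diff=4 [FAIL (|5-1|=4 > 1)], height=6
Node 9 violates the condition: |-1 - 1| = 2 > 1.
Result: Not balanced


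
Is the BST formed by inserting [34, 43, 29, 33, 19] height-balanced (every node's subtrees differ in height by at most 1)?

Tree (level-order array): [34, 29, 43, 19, 33]
Definition: a tree is height-balanced if, at every node, |h(left) - h(right)| <= 1 (empty subtree has height -1).
Bottom-up per-node check:
  node 19: h_left=-1, h_right=-1, diff=0 [OK], height=0
  node 33: h_left=-1, h_right=-1, diff=0 [OK], height=0
  node 29: h_left=0, h_right=0, diff=0 [OK], height=1
  node 43: h_left=-1, h_right=-1, diff=0 [OK], height=0
  node 34: h_left=1, h_right=0, diff=1 [OK], height=2
All nodes satisfy the balance condition.
Result: Balanced


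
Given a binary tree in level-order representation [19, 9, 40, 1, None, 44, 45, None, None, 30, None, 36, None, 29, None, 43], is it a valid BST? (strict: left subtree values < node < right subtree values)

Level-order array: [19, 9, 40, 1, None, 44, 45, None, None, 30, None, 36, None, 29, None, 43]
Validate using subtree bounds (lo, hi): at each node, require lo < value < hi,
then recurse left with hi=value and right with lo=value.
Preorder trace (stopping at first violation):
  at node 19 with bounds (-inf, +inf): OK
  at node 9 with bounds (-inf, 19): OK
  at node 1 with bounds (-inf, 9): OK
  at node 40 with bounds (19, +inf): OK
  at node 44 with bounds (19, 40): VIOLATION
Node 44 violates its bound: not (19 < 44 < 40).
Result: Not a valid BST


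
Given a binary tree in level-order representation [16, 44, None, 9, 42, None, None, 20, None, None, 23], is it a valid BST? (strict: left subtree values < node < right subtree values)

Level-order array: [16, 44, None, 9, 42, None, None, 20, None, None, 23]
Validate using subtree bounds (lo, hi): at each node, require lo < value < hi,
then recurse left with hi=value and right with lo=value.
Preorder trace (stopping at first violation):
  at node 16 with bounds (-inf, +inf): OK
  at node 44 with bounds (-inf, 16): VIOLATION
Node 44 violates its bound: not (-inf < 44 < 16).
Result: Not a valid BST


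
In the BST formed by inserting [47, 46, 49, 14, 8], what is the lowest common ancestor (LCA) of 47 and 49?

Tree insertion order: [47, 46, 49, 14, 8]
Tree (level-order array): [47, 46, 49, 14, None, None, None, 8]
In a BST, the LCA of p=47, q=49 is the first node v on the
root-to-leaf path with p <= v <= q (go left if both < v, right if both > v).
Walk from root:
  at 47: 47 <= 47 <= 49, this is the LCA
LCA = 47


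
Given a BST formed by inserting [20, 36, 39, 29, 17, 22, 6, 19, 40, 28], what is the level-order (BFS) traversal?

Tree insertion order: [20, 36, 39, 29, 17, 22, 6, 19, 40, 28]
Tree (level-order array): [20, 17, 36, 6, 19, 29, 39, None, None, None, None, 22, None, None, 40, None, 28]
BFS from the root, enqueuing left then right child of each popped node:
  queue [20] -> pop 20, enqueue [17, 36], visited so far: [20]
  queue [17, 36] -> pop 17, enqueue [6, 19], visited so far: [20, 17]
  queue [36, 6, 19] -> pop 36, enqueue [29, 39], visited so far: [20, 17, 36]
  queue [6, 19, 29, 39] -> pop 6, enqueue [none], visited so far: [20, 17, 36, 6]
  queue [19, 29, 39] -> pop 19, enqueue [none], visited so far: [20, 17, 36, 6, 19]
  queue [29, 39] -> pop 29, enqueue [22], visited so far: [20, 17, 36, 6, 19, 29]
  queue [39, 22] -> pop 39, enqueue [40], visited so far: [20, 17, 36, 6, 19, 29, 39]
  queue [22, 40] -> pop 22, enqueue [28], visited so far: [20, 17, 36, 6, 19, 29, 39, 22]
  queue [40, 28] -> pop 40, enqueue [none], visited so far: [20, 17, 36, 6, 19, 29, 39, 22, 40]
  queue [28] -> pop 28, enqueue [none], visited so far: [20, 17, 36, 6, 19, 29, 39, 22, 40, 28]
Result: [20, 17, 36, 6, 19, 29, 39, 22, 40, 28]


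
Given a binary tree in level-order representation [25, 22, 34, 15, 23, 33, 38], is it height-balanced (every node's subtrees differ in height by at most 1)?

Tree (level-order array): [25, 22, 34, 15, 23, 33, 38]
Definition: a tree is height-balanced if, at every node, |h(left) - h(right)| <= 1 (empty subtree has height -1).
Bottom-up per-node check:
  node 15: h_left=-1, h_right=-1, diff=0 [OK], height=0
  node 23: h_left=-1, h_right=-1, diff=0 [OK], height=0
  node 22: h_left=0, h_right=0, diff=0 [OK], height=1
  node 33: h_left=-1, h_right=-1, diff=0 [OK], height=0
  node 38: h_left=-1, h_right=-1, diff=0 [OK], height=0
  node 34: h_left=0, h_right=0, diff=0 [OK], height=1
  node 25: h_left=1, h_right=1, diff=0 [OK], height=2
All nodes satisfy the balance condition.
Result: Balanced


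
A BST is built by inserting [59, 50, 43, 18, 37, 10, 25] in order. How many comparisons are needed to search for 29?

Search path for 29: 59 -> 50 -> 43 -> 18 -> 37 -> 25
Found: False
Comparisons: 6


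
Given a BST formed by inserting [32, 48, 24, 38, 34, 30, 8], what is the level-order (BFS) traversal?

Tree insertion order: [32, 48, 24, 38, 34, 30, 8]
Tree (level-order array): [32, 24, 48, 8, 30, 38, None, None, None, None, None, 34]
BFS from the root, enqueuing left then right child of each popped node:
  queue [32] -> pop 32, enqueue [24, 48], visited so far: [32]
  queue [24, 48] -> pop 24, enqueue [8, 30], visited so far: [32, 24]
  queue [48, 8, 30] -> pop 48, enqueue [38], visited so far: [32, 24, 48]
  queue [8, 30, 38] -> pop 8, enqueue [none], visited so far: [32, 24, 48, 8]
  queue [30, 38] -> pop 30, enqueue [none], visited so far: [32, 24, 48, 8, 30]
  queue [38] -> pop 38, enqueue [34], visited so far: [32, 24, 48, 8, 30, 38]
  queue [34] -> pop 34, enqueue [none], visited so far: [32, 24, 48, 8, 30, 38, 34]
Result: [32, 24, 48, 8, 30, 38, 34]


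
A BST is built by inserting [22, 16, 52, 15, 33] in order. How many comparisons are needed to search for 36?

Search path for 36: 22 -> 52 -> 33
Found: False
Comparisons: 3


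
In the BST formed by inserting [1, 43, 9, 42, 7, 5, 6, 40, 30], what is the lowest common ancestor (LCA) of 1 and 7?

Tree insertion order: [1, 43, 9, 42, 7, 5, 6, 40, 30]
Tree (level-order array): [1, None, 43, 9, None, 7, 42, 5, None, 40, None, None, 6, 30]
In a BST, the LCA of p=1, q=7 is the first node v on the
root-to-leaf path with p <= v <= q (go left if both < v, right if both > v).
Walk from root:
  at 1: 1 <= 1 <= 7, this is the LCA
LCA = 1


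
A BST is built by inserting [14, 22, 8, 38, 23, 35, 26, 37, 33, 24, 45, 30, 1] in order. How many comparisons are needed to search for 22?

Search path for 22: 14 -> 22
Found: True
Comparisons: 2


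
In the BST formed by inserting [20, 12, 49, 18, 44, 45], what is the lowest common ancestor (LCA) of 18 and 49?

Tree insertion order: [20, 12, 49, 18, 44, 45]
Tree (level-order array): [20, 12, 49, None, 18, 44, None, None, None, None, 45]
In a BST, the LCA of p=18, q=49 is the first node v on the
root-to-leaf path with p <= v <= q (go left if both < v, right if both > v).
Walk from root:
  at 20: 18 <= 20 <= 49, this is the LCA
LCA = 20


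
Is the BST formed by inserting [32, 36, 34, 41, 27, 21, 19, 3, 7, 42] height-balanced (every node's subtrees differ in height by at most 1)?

Tree (level-order array): [32, 27, 36, 21, None, 34, 41, 19, None, None, None, None, 42, 3, None, None, None, None, 7]
Definition: a tree is height-balanced if, at every node, |h(left) - h(right)| <= 1 (empty subtree has height -1).
Bottom-up per-node check:
  node 7: h_left=-1, h_right=-1, diff=0 [OK], height=0
  node 3: h_left=-1, h_right=0, diff=1 [OK], height=1
  node 19: h_left=1, h_right=-1, diff=2 [FAIL (|1--1|=2 > 1)], height=2
  node 21: h_left=2, h_right=-1, diff=3 [FAIL (|2--1|=3 > 1)], height=3
  node 27: h_left=3, h_right=-1, diff=4 [FAIL (|3--1|=4 > 1)], height=4
  node 34: h_left=-1, h_right=-1, diff=0 [OK], height=0
  node 42: h_left=-1, h_right=-1, diff=0 [OK], height=0
  node 41: h_left=-1, h_right=0, diff=1 [OK], height=1
  node 36: h_left=0, h_right=1, diff=1 [OK], height=2
  node 32: h_left=4, h_right=2, diff=2 [FAIL (|4-2|=2 > 1)], height=5
Node 19 violates the condition: |1 - -1| = 2 > 1.
Result: Not balanced


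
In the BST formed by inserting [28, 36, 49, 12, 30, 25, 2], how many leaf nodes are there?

Tree built from: [28, 36, 49, 12, 30, 25, 2]
Tree (level-order array): [28, 12, 36, 2, 25, 30, 49]
Rule: A leaf has 0 children.
Per-node child counts:
  node 28: 2 child(ren)
  node 12: 2 child(ren)
  node 2: 0 child(ren)
  node 25: 0 child(ren)
  node 36: 2 child(ren)
  node 30: 0 child(ren)
  node 49: 0 child(ren)
Matching nodes: [2, 25, 30, 49]
Count of leaf nodes: 4


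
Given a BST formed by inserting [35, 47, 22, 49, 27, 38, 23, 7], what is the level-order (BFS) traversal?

Tree insertion order: [35, 47, 22, 49, 27, 38, 23, 7]
Tree (level-order array): [35, 22, 47, 7, 27, 38, 49, None, None, 23]
BFS from the root, enqueuing left then right child of each popped node:
  queue [35] -> pop 35, enqueue [22, 47], visited so far: [35]
  queue [22, 47] -> pop 22, enqueue [7, 27], visited so far: [35, 22]
  queue [47, 7, 27] -> pop 47, enqueue [38, 49], visited so far: [35, 22, 47]
  queue [7, 27, 38, 49] -> pop 7, enqueue [none], visited so far: [35, 22, 47, 7]
  queue [27, 38, 49] -> pop 27, enqueue [23], visited so far: [35, 22, 47, 7, 27]
  queue [38, 49, 23] -> pop 38, enqueue [none], visited so far: [35, 22, 47, 7, 27, 38]
  queue [49, 23] -> pop 49, enqueue [none], visited so far: [35, 22, 47, 7, 27, 38, 49]
  queue [23] -> pop 23, enqueue [none], visited so far: [35, 22, 47, 7, 27, 38, 49, 23]
Result: [35, 22, 47, 7, 27, 38, 49, 23]


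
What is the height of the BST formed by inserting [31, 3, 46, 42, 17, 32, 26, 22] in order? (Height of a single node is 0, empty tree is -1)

Insertion order: [31, 3, 46, 42, 17, 32, 26, 22]
Tree (level-order array): [31, 3, 46, None, 17, 42, None, None, 26, 32, None, 22]
Compute height bottom-up (empty subtree = -1):
  height(22) = 1 + max(-1, -1) = 0
  height(26) = 1 + max(0, -1) = 1
  height(17) = 1 + max(-1, 1) = 2
  height(3) = 1 + max(-1, 2) = 3
  height(32) = 1 + max(-1, -1) = 0
  height(42) = 1 + max(0, -1) = 1
  height(46) = 1 + max(1, -1) = 2
  height(31) = 1 + max(3, 2) = 4
Height = 4


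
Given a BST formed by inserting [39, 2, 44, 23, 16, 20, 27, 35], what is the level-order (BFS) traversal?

Tree insertion order: [39, 2, 44, 23, 16, 20, 27, 35]
Tree (level-order array): [39, 2, 44, None, 23, None, None, 16, 27, None, 20, None, 35]
BFS from the root, enqueuing left then right child of each popped node:
  queue [39] -> pop 39, enqueue [2, 44], visited so far: [39]
  queue [2, 44] -> pop 2, enqueue [23], visited so far: [39, 2]
  queue [44, 23] -> pop 44, enqueue [none], visited so far: [39, 2, 44]
  queue [23] -> pop 23, enqueue [16, 27], visited so far: [39, 2, 44, 23]
  queue [16, 27] -> pop 16, enqueue [20], visited so far: [39, 2, 44, 23, 16]
  queue [27, 20] -> pop 27, enqueue [35], visited so far: [39, 2, 44, 23, 16, 27]
  queue [20, 35] -> pop 20, enqueue [none], visited so far: [39, 2, 44, 23, 16, 27, 20]
  queue [35] -> pop 35, enqueue [none], visited so far: [39, 2, 44, 23, 16, 27, 20, 35]
Result: [39, 2, 44, 23, 16, 27, 20, 35]


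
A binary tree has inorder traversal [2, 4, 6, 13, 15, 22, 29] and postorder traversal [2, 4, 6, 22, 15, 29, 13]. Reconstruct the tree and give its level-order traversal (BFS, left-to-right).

Inorder:   [2, 4, 6, 13, 15, 22, 29]
Postorder: [2, 4, 6, 22, 15, 29, 13]
Algorithm: postorder visits root last, so walk postorder right-to-left;
each value is the root of the current inorder slice — split it at that
value, recurse on the right subtree first, then the left.
Recursive splits:
  root=13; inorder splits into left=[2, 4, 6], right=[15, 22, 29]
  root=29; inorder splits into left=[15, 22], right=[]
  root=15; inorder splits into left=[], right=[22]
  root=22; inorder splits into left=[], right=[]
  root=6; inorder splits into left=[2, 4], right=[]
  root=4; inorder splits into left=[2], right=[]
  root=2; inorder splits into left=[], right=[]
Reconstructed level-order: [13, 6, 29, 4, 15, 2, 22]


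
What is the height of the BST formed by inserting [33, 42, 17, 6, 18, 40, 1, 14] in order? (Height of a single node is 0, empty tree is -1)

Insertion order: [33, 42, 17, 6, 18, 40, 1, 14]
Tree (level-order array): [33, 17, 42, 6, 18, 40, None, 1, 14]
Compute height bottom-up (empty subtree = -1):
  height(1) = 1 + max(-1, -1) = 0
  height(14) = 1 + max(-1, -1) = 0
  height(6) = 1 + max(0, 0) = 1
  height(18) = 1 + max(-1, -1) = 0
  height(17) = 1 + max(1, 0) = 2
  height(40) = 1 + max(-1, -1) = 0
  height(42) = 1 + max(0, -1) = 1
  height(33) = 1 + max(2, 1) = 3
Height = 3


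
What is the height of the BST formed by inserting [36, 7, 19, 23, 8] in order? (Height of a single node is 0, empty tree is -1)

Insertion order: [36, 7, 19, 23, 8]
Tree (level-order array): [36, 7, None, None, 19, 8, 23]
Compute height bottom-up (empty subtree = -1):
  height(8) = 1 + max(-1, -1) = 0
  height(23) = 1 + max(-1, -1) = 0
  height(19) = 1 + max(0, 0) = 1
  height(7) = 1 + max(-1, 1) = 2
  height(36) = 1 + max(2, -1) = 3
Height = 3


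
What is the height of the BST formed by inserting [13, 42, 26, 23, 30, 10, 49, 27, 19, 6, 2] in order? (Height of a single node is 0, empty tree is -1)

Insertion order: [13, 42, 26, 23, 30, 10, 49, 27, 19, 6, 2]
Tree (level-order array): [13, 10, 42, 6, None, 26, 49, 2, None, 23, 30, None, None, None, None, 19, None, 27]
Compute height bottom-up (empty subtree = -1):
  height(2) = 1 + max(-1, -1) = 0
  height(6) = 1 + max(0, -1) = 1
  height(10) = 1 + max(1, -1) = 2
  height(19) = 1 + max(-1, -1) = 0
  height(23) = 1 + max(0, -1) = 1
  height(27) = 1 + max(-1, -1) = 0
  height(30) = 1 + max(0, -1) = 1
  height(26) = 1 + max(1, 1) = 2
  height(49) = 1 + max(-1, -1) = 0
  height(42) = 1 + max(2, 0) = 3
  height(13) = 1 + max(2, 3) = 4
Height = 4


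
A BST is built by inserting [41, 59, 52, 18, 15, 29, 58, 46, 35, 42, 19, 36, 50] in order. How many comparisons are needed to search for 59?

Search path for 59: 41 -> 59
Found: True
Comparisons: 2


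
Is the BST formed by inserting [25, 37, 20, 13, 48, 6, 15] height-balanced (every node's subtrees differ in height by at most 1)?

Tree (level-order array): [25, 20, 37, 13, None, None, 48, 6, 15]
Definition: a tree is height-balanced if, at every node, |h(left) - h(right)| <= 1 (empty subtree has height -1).
Bottom-up per-node check:
  node 6: h_left=-1, h_right=-1, diff=0 [OK], height=0
  node 15: h_left=-1, h_right=-1, diff=0 [OK], height=0
  node 13: h_left=0, h_right=0, diff=0 [OK], height=1
  node 20: h_left=1, h_right=-1, diff=2 [FAIL (|1--1|=2 > 1)], height=2
  node 48: h_left=-1, h_right=-1, diff=0 [OK], height=0
  node 37: h_left=-1, h_right=0, diff=1 [OK], height=1
  node 25: h_left=2, h_right=1, diff=1 [OK], height=3
Node 20 violates the condition: |1 - -1| = 2 > 1.
Result: Not balanced


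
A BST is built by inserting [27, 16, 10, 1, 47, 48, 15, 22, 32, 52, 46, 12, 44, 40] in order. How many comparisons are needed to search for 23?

Search path for 23: 27 -> 16 -> 22
Found: False
Comparisons: 3


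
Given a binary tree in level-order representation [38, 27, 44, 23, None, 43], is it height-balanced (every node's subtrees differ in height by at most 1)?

Tree (level-order array): [38, 27, 44, 23, None, 43]
Definition: a tree is height-balanced if, at every node, |h(left) - h(right)| <= 1 (empty subtree has height -1).
Bottom-up per-node check:
  node 23: h_left=-1, h_right=-1, diff=0 [OK], height=0
  node 27: h_left=0, h_right=-1, diff=1 [OK], height=1
  node 43: h_left=-1, h_right=-1, diff=0 [OK], height=0
  node 44: h_left=0, h_right=-1, diff=1 [OK], height=1
  node 38: h_left=1, h_right=1, diff=0 [OK], height=2
All nodes satisfy the balance condition.
Result: Balanced


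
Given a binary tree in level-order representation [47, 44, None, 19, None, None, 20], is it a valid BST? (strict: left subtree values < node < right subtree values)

Level-order array: [47, 44, None, 19, None, None, 20]
Validate using subtree bounds (lo, hi): at each node, require lo < value < hi,
then recurse left with hi=value and right with lo=value.
Preorder trace (stopping at first violation):
  at node 47 with bounds (-inf, +inf): OK
  at node 44 with bounds (-inf, 47): OK
  at node 19 with bounds (-inf, 44): OK
  at node 20 with bounds (19, 44): OK
No violation found at any node.
Result: Valid BST


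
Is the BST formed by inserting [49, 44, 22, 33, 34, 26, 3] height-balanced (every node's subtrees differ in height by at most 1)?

Tree (level-order array): [49, 44, None, 22, None, 3, 33, None, None, 26, 34]
Definition: a tree is height-balanced if, at every node, |h(left) - h(right)| <= 1 (empty subtree has height -1).
Bottom-up per-node check:
  node 3: h_left=-1, h_right=-1, diff=0 [OK], height=0
  node 26: h_left=-1, h_right=-1, diff=0 [OK], height=0
  node 34: h_left=-1, h_right=-1, diff=0 [OK], height=0
  node 33: h_left=0, h_right=0, diff=0 [OK], height=1
  node 22: h_left=0, h_right=1, diff=1 [OK], height=2
  node 44: h_left=2, h_right=-1, diff=3 [FAIL (|2--1|=3 > 1)], height=3
  node 49: h_left=3, h_right=-1, diff=4 [FAIL (|3--1|=4 > 1)], height=4
Node 44 violates the condition: |2 - -1| = 3 > 1.
Result: Not balanced


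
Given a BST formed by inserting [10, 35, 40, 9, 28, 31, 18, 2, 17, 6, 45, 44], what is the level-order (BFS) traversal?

Tree insertion order: [10, 35, 40, 9, 28, 31, 18, 2, 17, 6, 45, 44]
Tree (level-order array): [10, 9, 35, 2, None, 28, 40, None, 6, 18, 31, None, 45, None, None, 17, None, None, None, 44]
BFS from the root, enqueuing left then right child of each popped node:
  queue [10] -> pop 10, enqueue [9, 35], visited so far: [10]
  queue [9, 35] -> pop 9, enqueue [2], visited so far: [10, 9]
  queue [35, 2] -> pop 35, enqueue [28, 40], visited so far: [10, 9, 35]
  queue [2, 28, 40] -> pop 2, enqueue [6], visited so far: [10, 9, 35, 2]
  queue [28, 40, 6] -> pop 28, enqueue [18, 31], visited so far: [10, 9, 35, 2, 28]
  queue [40, 6, 18, 31] -> pop 40, enqueue [45], visited so far: [10, 9, 35, 2, 28, 40]
  queue [6, 18, 31, 45] -> pop 6, enqueue [none], visited so far: [10, 9, 35, 2, 28, 40, 6]
  queue [18, 31, 45] -> pop 18, enqueue [17], visited so far: [10, 9, 35, 2, 28, 40, 6, 18]
  queue [31, 45, 17] -> pop 31, enqueue [none], visited so far: [10, 9, 35, 2, 28, 40, 6, 18, 31]
  queue [45, 17] -> pop 45, enqueue [44], visited so far: [10, 9, 35, 2, 28, 40, 6, 18, 31, 45]
  queue [17, 44] -> pop 17, enqueue [none], visited so far: [10, 9, 35, 2, 28, 40, 6, 18, 31, 45, 17]
  queue [44] -> pop 44, enqueue [none], visited so far: [10, 9, 35, 2, 28, 40, 6, 18, 31, 45, 17, 44]
Result: [10, 9, 35, 2, 28, 40, 6, 18, 31, 45, 17, 44]


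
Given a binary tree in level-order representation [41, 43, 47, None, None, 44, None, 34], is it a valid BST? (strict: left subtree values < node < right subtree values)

Level-order array: [41, 43, 47, None, None, 44, None, 34]
Validate using subtree bounds (lo, hi): at each node, require lo < value < hi,
then recurse left with hi=value and right with lo=value.
Preorder trace (stopping at first violation):
  at node 41 with bounds (-inf, +inf): OK
  at node 43 with bounds (-inf, 41): VIOLATION
Node 43 violates its bound: not (-inf < 43 < 41).
Result: Not a valid BST


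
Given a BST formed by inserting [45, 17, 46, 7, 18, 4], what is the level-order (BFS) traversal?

Tree insertion order: [45, 17, 46, 7, 18, 4]
Tree (level-order array): [45, 17, 46, 7, 18, None, None, 4]
BFS from the root, enqueuing left then right child of each popped node:
  queue [45] -> pop 45, enqueue [17, 46], visited so far: [45]
  queue [17, 46] -> pop 17, enqueue [7, 18], visited so far: [45, 17]
  queue [46, 7, 18] -> pop 46, enqueue [none], visited so far: [45, 17, 46]
  queue [7, 18] -> pop 7, enqueue [4], visited so far: [45, 17, 46, 7]
  queue [18, 4] -> pop 18, enqueue [none], visited so far: [45, 17, 46, 7, 18]
  queue [4] -> pop 4, enqueue [none], visited so far: [45, 17, 46, 7, 18, 4]
Result: [45, 17, 46, 7, 18, 4]


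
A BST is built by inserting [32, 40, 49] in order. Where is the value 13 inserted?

Starting tree (level order): [32, None, 40, None, 49]
Insertion path: 32
Result: insert 13 as left child of 32
Final tree (level order): [32, 13, 40, None, None, None, 49]


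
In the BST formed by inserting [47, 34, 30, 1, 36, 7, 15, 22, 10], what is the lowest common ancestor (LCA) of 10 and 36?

Tree insertion order: [47, 34, 30, 1, 36, 7, 15, 22, 10]
Tree (level-order array): [47, 34, None, 30, 36, 1, None, None, None, None, 7, None, 15, 10, 22]
In a BST, the LCA of p=10, q=36 is the first node v on the
root-to-leaf path with p <= v <= q (go left if both < v, right if both > v).
Walk from root:
  at 47: both 10 and 36 < 47, go left
  at 34: 10 <= 34 <= 36, this is the LCA
LCA = 34


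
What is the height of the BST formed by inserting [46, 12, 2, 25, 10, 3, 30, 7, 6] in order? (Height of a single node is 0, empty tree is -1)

Insertion order: [46, 12, 2, 25, 10, 3, 30, 7, 6]
Tree (level-order array): [46, 12, None, 2, 25, None, 10, None, 30, 3, None, None, None, None, 7, 6]
Compute height bottom-up (empty subtree = -1):
  height(6) = 1 + max(-1, -1) = 0
  height(7) = 1 + max(0, -1) = 1
  height(3) = 1 + max(-1, 1) = 2
  height(10) = 1 + max(2, -1) = 3
  height(2) = 1 + max(-1, 3) = 4
  height(30) = 1 + max(-1, -1) = 0
  height(25) = 1 + max(-1, 0) = 1
  height(12) = 1 + max(4, 1) = 5
  height(46) = 1 + max(5, -1) = 6
Height = 6


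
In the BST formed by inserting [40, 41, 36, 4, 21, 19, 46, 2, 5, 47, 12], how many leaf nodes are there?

Tree built from: [40, 41, 36, 4, 21, 19, 46, 2, 5, 47, 12]
Tree (level-order array): [40, 36, 41, 4, None, None, 46, 2, 21, None, 47, None, None, 19, None, None, None, 5, None, None, 12]
Rule: A leaf has 0 children.
Per-node child counts:
  node 40: 2 child(ren)
  node 36: 1 child(ren)
  node 4: 2 child(ren)
  node 2: 0 child(ren)
  node 21: 1 child(ren)
  node 19: 1 child(ren)
  node 5: 1 child(ren)
  node 12: 0 child(ren)
  node 41: 1 child(ren)
  node 46: 1 child(ren)
  node 47: 0 child(ren)
Matching nodes: [2, 12, 47]
Count of leaf nodes: 3


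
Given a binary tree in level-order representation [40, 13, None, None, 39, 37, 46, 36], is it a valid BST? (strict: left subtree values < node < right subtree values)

Level-order array: [40, 13, None, None, 39, 37, 46, 36]
Validate using subtree bounds (lo, hi): at each node, require lo < value < hi,
then recurse left with hi=value and right with lo=value.
Preorder trace (stopping at first violation):
  at node 40 with bounds (-inf, +inf): OK
  at node 13 with bounds (-inf, 40): OK
  at node 39 with bounds (13, 40): OK
  at node 37 with bounds (13, 39): OK
  at node 36 with bounds (13, 37): OK
  at node 46 with bounds (39, 40): VIOLATION
Node 46 violates its bound: not (39 < 46 < 40).
Result: Not a valid BST


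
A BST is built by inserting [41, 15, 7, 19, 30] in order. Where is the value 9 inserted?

Starting tree (level order): [41, 15, None, 7, 19, None, None, None, 30]
Insertion path: 41 -> 15 -> 7
Result: insert 9 as right child of 7
Final tree (level order): [41, 15, None, 7, 19, None, 9, None, 30]


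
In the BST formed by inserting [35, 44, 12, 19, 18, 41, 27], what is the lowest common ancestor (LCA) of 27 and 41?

Tree insertion order: [35, 44, 12, 19, 18, 41, 27]
Tree (level-order array): [35, 12, 44, None, 19, 41, None, 18, 27]
In a BST, the LCA of p=27, q=41 is the first node v on the
root-to-leaf path with p <= v <= q (go left if both < v, right if both > v).
Walk from root:
  at 35: 27 <= 35 <= 41, this is the LCA
LCA = 35


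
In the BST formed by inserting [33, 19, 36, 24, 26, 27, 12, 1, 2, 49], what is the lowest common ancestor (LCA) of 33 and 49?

Tree insertion order: [33, 19, 36, 24, 26, 27, 12, 1, 2, 49]
Tree (level-order array): [33, 19, 36, 12, 24, None, 49, 1, None, None, 26, None, None, None, 2, None, 27]
In a BST, the LCA of p=33, q=49 is the first node v on the
root-to-leaf path with p <= v <= q (go left if both < v, right if both > v).
Walk from root:
  at 33: 33 <= 33 <= 49, this is the LCA
LCA = 33


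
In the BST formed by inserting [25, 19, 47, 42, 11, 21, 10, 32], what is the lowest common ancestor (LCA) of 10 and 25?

Tree insertion order: [25, 19, 47, 42, 11, 21, 10, 32]
Tree (level-order array): [25, 19, 47, 11, 21, 42, None, 10, None, None, None, 32]
In a BST, the LCA of p=10, q=25 is the first node v on the
root-to-leaf path with p <= v <= q (go left if both < v, right if both > v).
Walk from root:
  at 25: 10 <= 25 <= 25, this is the LCA
LCA = 25


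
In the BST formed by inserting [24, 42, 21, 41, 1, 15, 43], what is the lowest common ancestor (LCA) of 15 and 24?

Tree insertion order: [24, 42, 21, 41, 1, 15, 43]
Tree (level-order array): [24, 21, 42, 1, None, 41, 43, None, 15]
In a BST, the LCA of p=15, q=24 is the first node v on the
root-to-leaf path with p <= v <= q (go left if both < v, right if both > v).
Walk from root:
  at 24: 15 <= 24 <= 24, this is the LCA
LCA = 24


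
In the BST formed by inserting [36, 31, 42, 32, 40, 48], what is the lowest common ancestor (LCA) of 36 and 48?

Tree insertion order: [36, 31, 42, 32, 40, 48]
Tree (level-order array): [36, 31, 42, None, 32, 40, 48]
In a BST, the LCA of p=36, q=48 is the first node v on the
root-to-leaf path with p <= v <= q (go left if both < v, right if both > v).
Walk from root:
  at 36: 36 <= 36 <= 48, this is the LCA
LCA = 36


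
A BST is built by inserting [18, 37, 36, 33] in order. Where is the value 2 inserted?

Starting tree (level order): [18, None, 37, 36, None, 33]
Insertion path: 18
Result: insert 2 as left child of 18
Final tree (level order): [18, 2, 37, None, None, 36, None, 33]


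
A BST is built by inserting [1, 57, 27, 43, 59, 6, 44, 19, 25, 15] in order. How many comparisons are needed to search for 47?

Search path for 47: 1 -> 57 -> 27 -> 43 -> 44
Found: False
Comparisons: 5


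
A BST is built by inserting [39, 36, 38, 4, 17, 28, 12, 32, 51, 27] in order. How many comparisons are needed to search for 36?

Search path for 36: 39 -> 36
Found: True
Comparisons: 2


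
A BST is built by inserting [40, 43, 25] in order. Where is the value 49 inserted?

Starting tree (level order): [40, 25, 43]
Insertion path: 40 -> 43
Result: insert 49 as right child of 43
Final tree (level order): [40, 25, 43, None, None, None, 49]


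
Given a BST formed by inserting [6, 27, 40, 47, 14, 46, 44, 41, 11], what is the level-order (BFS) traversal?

Tree insertion order: [6, 27, 40, 47, 14, 46, 44, 41, 11]
Tree (level-order array): [6, None, 27, 14, 40, 11, None, None, 47, None, None, 46, None, 44, None, 41]
BFS from the root, enqueuing left then right child of each popped node:
  queue [6] -> pop 6, enqueue [27], visited so far: [6]
  queue [27] -> pop 27, enqueue [14, 40], visited so far: [6, 27]
  queue [14, 40] -> pop 14, enqueue [11], visited so far: [6, 27, 14]
  queue [40, 11] -> pop 40, enqueue [47], visited so far: [6, 27, 14, 40]
  queue [11, 47] -> pop 11, enqueue [none], visited so far: [6, 27, 14, 40, 11]
  queue [47] -> pop 47, enqueue [46], visited so far: [6, 27, 14, 40, 11, 47]
  queue [46] -> pop 46, enqueue [44], visited so far: [6, 27, 14, 40, 11, 47, 46]
  queue [44] -> pop 44, enqueue [41], visited so far: [6, 27, 14, 40, 11, 47, 46, 44]
  queue [41] -> pop 41, enqueue [none], visited so far: [6, 27, 14, 40, 11, 47, 46, 44, 41]
Result: [6, 27, 14, 40, 11, 47, 46, 44, 41]


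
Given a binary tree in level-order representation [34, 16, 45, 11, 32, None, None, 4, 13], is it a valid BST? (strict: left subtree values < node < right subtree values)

Level-order array: [34, 16, 45, 11, 32, None, None, 4, 13]
Validate using subtree bounds (lo, hi): at each node, require lo < value < hi,
then recurse left with hi=value and right with lo=value.
Preorder trace (stopping at first violation):
  at node 34 with bounds (-inf, +inf): OK
  at node 16 with bounds (-inf, 34): OK
  at node 11 with bounds (-inf, 16): OK
  at node 4 with bounds (-inf, 11): OK
  at node 13 with bounds (11, 16): OK
  at node 32 with bounds (16, 34): OK
  at node 45 with bounds (34, +inf): OK
No violation found at any node.
Result: Valid BST


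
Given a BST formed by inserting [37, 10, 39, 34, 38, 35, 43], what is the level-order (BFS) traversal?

Tree insertion order: [37, 10, 39, 34, 38, 35, 43]
Tree (level-order array): [37, 10, 39, None, 34, 38, 43, None, 35]
BFS from the root, enqueuing left then right child of each popped node:
  queue [37] -> pop 37, enqueue [10, 39], visited so far: [37]
  queue [10, 39] -> pop 10, enqueue [34], visited so far: [37, 10]
  queue [39, 34] -> pop 39, enqueue [38, 43], visited so far: [37, 10, 39]
  queue [34, 38, 43] -> pop 34, enqueue [35], visited so far: [37, 10, 39, 34]
  queue [38, 43, 35] -> pop 38, enqueue [none], visited so far: [37, 10, 39, 34, 38]
  queue [43, 35] -> pop 43, enqueue [none], visited so far: [37, 10, 39, 34, 38, 43]
  queue [35] -> pop 35, enqueue [none], visited so far: [37, 10, 39, 34, 38, 43, 35]
Result: [37, 10, 39, 34, 38, 43, 35]


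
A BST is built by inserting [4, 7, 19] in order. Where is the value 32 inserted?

Starting tree (level order): [4, None, 7, None, 19]
Insertion path: 4 -> 7 -> 19
Result: insert 32 as right child of 19
Final tree (level order): [4, None, 7, None, 19, None, 32]


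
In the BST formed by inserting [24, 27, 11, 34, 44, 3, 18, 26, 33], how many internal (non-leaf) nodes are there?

Tree built from: [24, 27, 11, 34, 44, 3, 18, 26, 33]
Tree (level-order array): [24, 11, 27, 3, 18, 26, 34, None, None, None, None, None, None, 33, 44]
Rule: An internal node has at least one child.
Per-node child counts:
  node 24: 2 child(ren)
  node 11: 2 child(ren)
  node 3: 0 child(ren)
  node 18: 0 child(ren)
  node 27: 2 child(ren)
  node 26: 0 child(ren)
  node 34: 2 child(ren)
  node 33: 0 child(ren)
  node 44: 0 child(ren)
Matching nodes: [24, 11, 27, 34]
Count of internal (non-leaf) nodes: 4


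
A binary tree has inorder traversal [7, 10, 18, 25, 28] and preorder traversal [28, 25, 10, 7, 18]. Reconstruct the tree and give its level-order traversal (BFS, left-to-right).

Inorder:  [7, 10, 18, 25, 28]
Preorder: [28, 25, 10, 7, 18]
Algorithm: preorder visits root first, so consume preorder in order;
for each root, split the current inorder slice at that value into
left-subtree inorder and right-subtree inorder, then recurse.
Recursive splits:
  root=28; inorder splits into left=[7, 10, 18, 25], right=[]
  root=25; inorder splits into left=[7, 10, 18], right=[]
  root=10; inorder splits into left=[7], right=[18]
  root=7; inorder splits into left=[], right=[]
  root=18; inorder splits into left=[], right=[]
Reconstructed level-order: [28, 25, 10, 7, 18]


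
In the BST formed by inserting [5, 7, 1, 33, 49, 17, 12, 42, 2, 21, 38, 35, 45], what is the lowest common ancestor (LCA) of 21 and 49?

Tree insertion order: [5, 7, 1, 33, 49, 17, 12, 42, 2, 21, 38, 35, 45]
Tree (level-order array): [5, 1, 7, None, 2, None, 33, None, None, 17, 49, 12, 21, 42, None, None, None, None, None, 38, 45, 35]
In a BST, the LCA of p=21, q=49 is the first node v on the
root-to-leaf path with p <= v <= q (go left if both < v, right if both > v).
Walk from root:
  at 5: both 21 and 49 > 5, go right
  at 7: both 21 and 49 > 7, go right
  at 33: 21 <= 33 <= 49, this is the LCA
LCA = 33


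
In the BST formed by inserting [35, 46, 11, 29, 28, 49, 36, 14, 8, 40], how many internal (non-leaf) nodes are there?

Tree built from: [35, 46, 11, 29, 28, 49, 36, 14, 8, 40]
Tree (level-order array): [35, 11, 46, 8, 29, 36, 49, None, None, 28, None, None, 40, None, None, 14]
Rule: An internal node has at least one child.
Per-node child counts:
  node 35: 2 child(ren)
  node 11: 2 child(ren)
  node 8: 0 child(ren)
  node 29: 1 child(ren)
  node 28: 1 child(ren)
  node 14: 0 child(ren)
  node 46: 2 child(ren)
  node 36: 1 child(ren)
  node 40: 0 child(ren)
  node 49: 0 child(ren)
Matching nodes: [35, 11, 29, 28, 46, 36]
Count of internal (non-leaf) nodes: 6


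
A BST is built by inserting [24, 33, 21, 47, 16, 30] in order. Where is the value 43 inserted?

Starting tree (level order): [24, 21, 33, 16, None, 30, 47]
Insertion path: 24 -> 33 -> 47
Result: insert 43 as left child of 47
Final tree (level order): [24, 21, 33, 16, None, 30, 47, None, None, None, None, 43]


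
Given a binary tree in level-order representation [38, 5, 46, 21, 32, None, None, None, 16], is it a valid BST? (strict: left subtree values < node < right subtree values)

Level-order array: [38, 5, 46, 21, 32, None, None, None, 16]
Validate using subtree bounds (lo, hi): at each node, require lo < value < hi,
then recurse left with hi=value and right with lo=value.
Preorder trace (stopping at first violation):
  at node 38 with bounds (-inf, +inf): OK
  at node 5 with bounds (-inf, 38): OK
  at node 21 with bounds (-inf, 5): VIOLATION
Node 21 violates its bound: not (-inf < 21 < 5).
Result: Not a valid BST


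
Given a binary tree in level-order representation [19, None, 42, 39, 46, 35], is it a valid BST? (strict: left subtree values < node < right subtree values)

Level-order array: [19, None, 42, 39, 46, 35]
Validate using subtree bounds (lo, hi): at each node, require lo < value < hi,
then recurse left with hi=value and right with lo=value.
Preorder trace (stopping at first violation):
  at node 19 with bounds (-inf, +inf): OK
  at node 42 with bounds (19, +inf): OK
  at node 39 with bounds (19, 42): OK
  at node 35 with bounds (19, 39): OK
  at node 46 with bounds (42, +inf): OK
No violation found at any node.
Result: Valid BST
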